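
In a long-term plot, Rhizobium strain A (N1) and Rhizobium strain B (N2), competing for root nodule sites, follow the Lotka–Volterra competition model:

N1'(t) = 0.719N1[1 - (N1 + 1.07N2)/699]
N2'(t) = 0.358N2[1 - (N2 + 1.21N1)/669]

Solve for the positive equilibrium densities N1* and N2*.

Setting both brackets to zero gives the nullclines N1 + 1.07N2 = 699 and 1.21N1 + N2 = 669.
Substituting N2 = 669 - 1.21N1 into the first: N1(1 - 1.07·1.21) = 699 - 1.07·669.
So N1* = -16.8/-0.295 = 57.1, and then N2* = 669 - 1.21·57.1 = 600.

N1* ≈ 57.1, N2* ≈ 600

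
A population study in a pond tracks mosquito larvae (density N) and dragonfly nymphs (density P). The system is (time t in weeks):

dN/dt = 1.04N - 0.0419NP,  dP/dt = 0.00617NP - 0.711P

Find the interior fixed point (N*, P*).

Set dP/dt = 0 with P > 0: 0.00617N - 0.711 = 0, so N* = 0.711/0.00617 = 115.
Set dN/dt = 0 with N > 0: 1.04 - 0.0419P = 0, so P* = 1.04/0.0419 = 24.8.

N* ≈ 115, P* ≈ 24.8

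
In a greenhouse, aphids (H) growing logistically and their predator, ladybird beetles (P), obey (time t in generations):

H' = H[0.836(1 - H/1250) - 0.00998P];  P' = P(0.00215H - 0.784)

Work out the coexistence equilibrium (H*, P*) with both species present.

H* ≈ 365, P* ≈ 59.3

From dP/dt = 0 with P > 0: 0.00215H* = 0.784, so H* = 365.
Substitute into dH/dt = 0: 0.836(1 - 365/1250) = 0.00998P*.
The bracket is 0.708, giving P* = 0.592/0.00998 = 59.3.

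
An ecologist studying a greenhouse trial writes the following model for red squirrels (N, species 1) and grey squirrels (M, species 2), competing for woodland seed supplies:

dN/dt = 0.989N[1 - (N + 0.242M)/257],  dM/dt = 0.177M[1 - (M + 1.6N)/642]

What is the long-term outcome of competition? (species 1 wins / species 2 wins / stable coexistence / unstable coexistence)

Compare the nullcline intercepts: K1/α12 = 257/0.242 = 1060 > K2 = 642; K2/α21 = 642/1.6 = 401 > K1 = 257.
Since both inequalities hold, each species can invade when rare, so the interior equilibrium is stable.

stable coexistence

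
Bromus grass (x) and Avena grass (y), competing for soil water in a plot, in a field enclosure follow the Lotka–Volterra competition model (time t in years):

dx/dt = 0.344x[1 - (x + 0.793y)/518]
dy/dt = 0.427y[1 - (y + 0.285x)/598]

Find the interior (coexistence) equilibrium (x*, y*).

x* ≈ 56.6, y* ≈ 582

Setting both brackets to zero gives the nullclines x + 0.793y = 518 and 0.285x + y = 598.
Substituting y = 598 - 0.285x into the first: x(1 - 0.793·0.285) = 518 - 0.793·598.
So x* = 43.8/0.774 = 56.6, and then y* = 598 - 0.285·56.6 = 582.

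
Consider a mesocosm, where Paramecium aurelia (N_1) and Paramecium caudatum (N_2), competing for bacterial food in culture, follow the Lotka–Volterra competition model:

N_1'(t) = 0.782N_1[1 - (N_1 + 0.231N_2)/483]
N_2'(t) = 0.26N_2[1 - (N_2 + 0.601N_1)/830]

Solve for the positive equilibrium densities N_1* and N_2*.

N_1* ≈ 338, N_2* ≈ 627

Setting both brackets to zero gives the nullclines N_1 + 0.231N_2 = 483 and 0.601N_1 + N_2 = 830.
Substituting N_2 = 830 - 0.601N_1 into the first: N_1(1 - 0.231·0.601) = 483 - 0.231·830.
So N_1* = 291/0.861 = 338, and then N_2* = 830 - 0.601·338 = 627.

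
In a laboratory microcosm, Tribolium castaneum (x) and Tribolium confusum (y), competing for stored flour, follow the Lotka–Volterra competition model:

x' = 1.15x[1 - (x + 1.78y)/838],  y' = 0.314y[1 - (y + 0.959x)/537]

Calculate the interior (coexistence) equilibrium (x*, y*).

Setting both brackets to zero gives the nullclines x + 1.78y = 838 and 0.959x + y = 537.
Substituting y = 537 - 0.959x into the first: x(1 - 1.78·0.959) = 838 - 1.78·537.
So x* = -118/-0.707 = 167, and then y* = 537 - 0.959·167 = 377.

x* ≈ 167, y* ≈ 377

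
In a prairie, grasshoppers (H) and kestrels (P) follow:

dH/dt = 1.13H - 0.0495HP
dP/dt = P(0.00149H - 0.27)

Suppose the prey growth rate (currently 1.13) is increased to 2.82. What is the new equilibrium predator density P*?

At the interior fixed point, setting dH/dt = 0 with H > 0 fixes P* = (prey growth rate)/(HP coefficient) — independent of the other coefficients.
With the change, P* = 2.82/0.0495 = 57; it rises from 22.8.

P* ≈ 57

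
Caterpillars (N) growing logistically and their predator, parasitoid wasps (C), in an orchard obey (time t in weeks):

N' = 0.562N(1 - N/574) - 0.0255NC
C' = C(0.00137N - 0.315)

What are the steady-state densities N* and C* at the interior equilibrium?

N* ≈ 230, C* ≈ 13.2

From dC/dt = 0 with C > 0: 0.00137N* = 0.315, so N* = 230.
Substitute into dN/dt = 0: 0.562(1 - 230/574) = 0.0255C*.
The bracket is 0.599, giving C* = 0.337/0.0255 = 13.2.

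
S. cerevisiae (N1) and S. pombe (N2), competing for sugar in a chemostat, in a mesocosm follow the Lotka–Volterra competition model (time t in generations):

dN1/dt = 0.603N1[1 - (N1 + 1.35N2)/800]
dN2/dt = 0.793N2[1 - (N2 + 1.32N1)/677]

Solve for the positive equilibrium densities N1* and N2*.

N1* ≈ 146, N2* ≈ 485

Setting both brackets to zero gives the nullclines N1 + 1.35N2 = 800 and 1.32N1 + N2 = 677.
Substituting N2 = 677 - 1.32N1 into the first: N1(1 - 1.35·1.32) = 800 - 1.35·677.
So N1* = -114/-0.782 = 146, and then N2* = 677 - 1.32·146 = 485.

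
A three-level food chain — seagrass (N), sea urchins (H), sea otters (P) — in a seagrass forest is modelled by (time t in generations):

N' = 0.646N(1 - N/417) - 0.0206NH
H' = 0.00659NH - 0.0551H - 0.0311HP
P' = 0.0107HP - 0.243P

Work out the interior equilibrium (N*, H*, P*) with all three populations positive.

From dP/dt = 0: 0.0107H* = 0.243, so H* = 22.7.
From dN/dt = 0: 0.646(1 - N*/417) = 0.0206·22.7, giving N* = 417·(1 - 0.724) = 115.
From dH/dt = 0: 0.00659·115 - 0.0551 = 0.0311P*, so P* = 0.703/0.0311 = 22.6.

N* ≈ 115, H* ≈ 22.7, P* ≈ 22.6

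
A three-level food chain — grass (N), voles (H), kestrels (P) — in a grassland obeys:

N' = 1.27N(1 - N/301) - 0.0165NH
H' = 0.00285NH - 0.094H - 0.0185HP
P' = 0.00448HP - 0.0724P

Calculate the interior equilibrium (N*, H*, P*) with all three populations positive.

N* ≈ 238, H* ≈ 16.2, P* ≈ 31.6

From dP/dt = 0: 0.00448H* = 0.0724, so H* = 16.2.
From dN/dt = 0: 1.27(1 - N*/301) = 0.0165·16.2, giving N* = 301·(1 - 0.21) = 238.
From dH/dt = 0: 0.00285·238 - 0.094 = 0.0185P*, so P* = 0.584/0.0185 = 31.6.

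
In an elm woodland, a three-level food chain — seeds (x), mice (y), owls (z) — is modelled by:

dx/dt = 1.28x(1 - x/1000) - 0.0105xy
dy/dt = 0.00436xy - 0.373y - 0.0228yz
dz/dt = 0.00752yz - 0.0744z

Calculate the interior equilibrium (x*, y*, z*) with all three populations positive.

From dz/dt = 0: 0.00752y* = 0.0744, so y* = 9.89.
From dx/dt = 0: 1.28(1 - x*/1000) = 0.0105·9.89, giving x* = 1000·(1 - 0.0812) = 919.
From dy/dt = 0: 0.00436·919 - 0.373 = 0.0228z*, so z* = 3.63/0.0228 = 159.

x* ≈ 919, y* ≈ 9.89, z* ≈ 159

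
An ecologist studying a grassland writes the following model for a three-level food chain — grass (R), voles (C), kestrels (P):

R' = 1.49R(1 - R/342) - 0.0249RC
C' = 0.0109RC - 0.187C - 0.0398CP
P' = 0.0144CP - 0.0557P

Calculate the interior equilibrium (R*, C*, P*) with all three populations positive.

R* ≈ 320, C* ≈ 3.87, P* ≈ 82.9

From dP/dt = 0: 0.0144C* = 0.0557, so C* = 3.87.
From dR/dt = 0: 1.49(1 - R*/342) = 0.0249·3.87, giving R* = 342·(1 - 0.0646) = 320.
From dC/dt = 0: 0.0109·320 - 0.187 = 0.0398P*, so P* = 3.3/0.0398 = 82.9.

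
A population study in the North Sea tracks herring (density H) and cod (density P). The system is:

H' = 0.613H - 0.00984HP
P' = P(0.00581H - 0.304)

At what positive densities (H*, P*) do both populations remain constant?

Set dP/dt = 0 with P > 0: 0.00581H - 0.304 = 0, so H* = 0.304/0.00581 = 52.3.
Set dH/dt = 0 with H > 0: 0.613 - 0.00984P = 0, so P* = 0.613/0.00984 = 62.3.

H* ≈ 52.3, P* ≈ 62.3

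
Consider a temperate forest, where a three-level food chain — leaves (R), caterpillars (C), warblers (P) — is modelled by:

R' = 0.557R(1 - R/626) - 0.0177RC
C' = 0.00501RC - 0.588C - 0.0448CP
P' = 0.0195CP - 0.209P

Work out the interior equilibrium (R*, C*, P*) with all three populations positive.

R* ≈ 413, C* ≈ 10.7, P* ≈ 33

From dP/dt = 0: 0.0195C* = 0.209, so C* = 10.7.
From dR/dt = 0: 0.557(1 - R*/626) = 0.0177·10.7, giving R* = 626·(1 - 0.341) = 413.
From dC/dt = 0: 0.00501·413 - 0.588 = 0.0448P*, so P* = 1.48/0.0448 = 33.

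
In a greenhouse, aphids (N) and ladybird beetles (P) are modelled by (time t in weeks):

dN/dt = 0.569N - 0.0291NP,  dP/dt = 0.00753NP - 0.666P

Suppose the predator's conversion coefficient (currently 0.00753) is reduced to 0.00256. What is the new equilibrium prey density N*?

At the interior fixed point, setting dP/dt = 0 with P > 0 fixes N* = (predator death rate)/(NP coefficient) — independent of the other coefficients.
With the change, N* = 0.666/0.00256 = 260; it rises from 88.4.

N* ≈ 260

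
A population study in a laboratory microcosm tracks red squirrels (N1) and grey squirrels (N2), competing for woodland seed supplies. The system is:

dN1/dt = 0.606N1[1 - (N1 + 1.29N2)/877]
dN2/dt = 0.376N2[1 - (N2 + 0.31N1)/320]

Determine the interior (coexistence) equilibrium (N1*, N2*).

Setting both brackets to zero gives the nullclines N1 + 1.29N2 = 877 and 0.31N1 + N2 = 320.
Substituting N2 = 320 - 0.31N1 into the first: N1(1 - 1.29·0.31) = 877 - 1.29·320.
So N1* = 464/0.6 = 774, and then N2* = 320 - 0.31·774 = 80.2.

N1* ≈ 774, N2* ≈ 80.2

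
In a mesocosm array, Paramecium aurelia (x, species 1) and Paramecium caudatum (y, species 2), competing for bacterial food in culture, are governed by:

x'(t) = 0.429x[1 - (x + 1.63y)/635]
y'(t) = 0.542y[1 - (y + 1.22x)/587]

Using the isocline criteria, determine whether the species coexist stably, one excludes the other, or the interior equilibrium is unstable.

unstable coexistence (outcome depends on initial conditions)

Compare the nullcline intercepts: K1/α12 = 635/1.63 = 390 < K2 = 587; K2/α21 = 587/1.22 = 481 < K1 = 635.
Since both are reversed, neither can invade when rare; the interior point is a saddle.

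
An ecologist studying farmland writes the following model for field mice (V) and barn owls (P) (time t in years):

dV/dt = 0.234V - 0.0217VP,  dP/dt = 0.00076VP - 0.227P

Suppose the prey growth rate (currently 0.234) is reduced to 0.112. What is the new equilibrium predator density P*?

P* ≈ 5.16

At the interior fixed point, setting dV/dt = 0 with V > 0 fixes P* = (prey growth rate)/(VP coefficient) — independent of the other coefficients.
With the change, P* = 0.112/0.0217 = 5.16; it falls from 10.8.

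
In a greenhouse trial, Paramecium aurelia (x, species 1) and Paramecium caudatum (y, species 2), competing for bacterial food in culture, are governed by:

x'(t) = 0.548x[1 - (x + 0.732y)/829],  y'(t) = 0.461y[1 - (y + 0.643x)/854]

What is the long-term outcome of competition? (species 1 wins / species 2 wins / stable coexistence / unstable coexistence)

Compare the nullcline intercepts: K1/α12 = 829/0.732 = 1130 > K2 = 854; K2/α21 = 854/0.643 = 1330 > K1 = 829.
Since both inequalities hold, each species can invade when rare, so the interior equilibrium is stable.

stable coexistence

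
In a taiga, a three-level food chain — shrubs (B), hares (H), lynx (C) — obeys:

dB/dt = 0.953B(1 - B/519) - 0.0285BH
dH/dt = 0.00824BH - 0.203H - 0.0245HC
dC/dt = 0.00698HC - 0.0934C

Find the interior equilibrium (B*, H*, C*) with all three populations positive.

B* ≈ 311, H* ≈ 13.4, C* ≈ 96.4

From dC/dt = 0: 0.00698H* = 0.0934, so H* = 13.4.
From dB/dt = 0: 0.953(1 - B*/519) = 0.0285·13.4, giving B* = 519·(1 - 0.4) = 311.
From dH/dt = 0: 0.00824·311 - 0.203 = 0.0245C*, so C* = 2.36/0.0245 = 96.4.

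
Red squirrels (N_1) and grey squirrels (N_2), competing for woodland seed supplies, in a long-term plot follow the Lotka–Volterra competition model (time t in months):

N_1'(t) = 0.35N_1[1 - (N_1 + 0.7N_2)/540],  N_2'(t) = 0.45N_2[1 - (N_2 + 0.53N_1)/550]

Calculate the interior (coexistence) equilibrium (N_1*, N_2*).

Setting both brackets to zero gives the nullclines N_1 + 0.7N_2 = 540 and 0.53N_1 + N_2 = 550.
Substituting N_2 = 550 - 0.53N_1 into the first: N_1(1 - 0.7·0.53) = 540 - 0.7·550.
So N_1* = 155/0.629 = 246, and then N_2* = 550 - 0.53·246 = 419.

N_1* ≈ 246, N_2* ≈ 419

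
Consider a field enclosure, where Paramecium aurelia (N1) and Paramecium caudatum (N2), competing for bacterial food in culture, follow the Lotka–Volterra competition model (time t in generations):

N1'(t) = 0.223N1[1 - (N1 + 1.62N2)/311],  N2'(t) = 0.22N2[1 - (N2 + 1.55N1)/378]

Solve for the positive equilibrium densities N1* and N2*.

N1* ≈ 199, N2* ≈ 68.9

Setting both brackets to zero gives the nullclines N1 + 1.62N2 = 311 and 1.55N1 + N2 = 378.
Substituting N2 = 378 - 1.55N1 into the first: N1(1 - 1.62·1.55) = 311 - 1.62·378.
So N1* = -301/-1.51 = 199, and then N2* = 378 - 1.55·199 = 68.9.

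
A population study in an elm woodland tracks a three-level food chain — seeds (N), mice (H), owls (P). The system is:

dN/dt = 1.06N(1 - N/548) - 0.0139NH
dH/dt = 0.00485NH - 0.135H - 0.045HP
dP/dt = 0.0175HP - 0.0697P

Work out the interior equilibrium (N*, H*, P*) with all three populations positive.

From dP/dt = 0: 0.0175H* = 0.0697, so H* = 3.98.
From dN/dt = 0: 1.06(1 - N*/548) = 0.0139·3.98, giving N* = 548·(1 - 0.0522) = 519.
From dH/dt = 0: 0.00485·519 - 0.135 = 0.045P*, so P* = 2.38/0.045 = 53.

N* ≈ 519, H* ≈ 3.98, P* ≈ 53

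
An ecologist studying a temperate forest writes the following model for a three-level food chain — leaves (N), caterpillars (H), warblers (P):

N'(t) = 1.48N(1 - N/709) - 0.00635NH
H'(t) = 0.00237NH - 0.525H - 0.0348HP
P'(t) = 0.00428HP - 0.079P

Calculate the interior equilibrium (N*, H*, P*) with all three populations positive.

From dP/dt = 0: 0.00428H* = 0.079, so H* = 18.5.
From dN/dt = 0: 1.48(1 - N*/709) = 0.00635·18.5, giving N* = 709·(1 - 0.0792) = 653.
From dH/dt = 0: 0.00237·653 - 0.525 = 0.0348P*, so P* = 1.02/0.0348 = 29.4.

N* ≈ 653, H* ≈ 18.5, P* ≈ 29.4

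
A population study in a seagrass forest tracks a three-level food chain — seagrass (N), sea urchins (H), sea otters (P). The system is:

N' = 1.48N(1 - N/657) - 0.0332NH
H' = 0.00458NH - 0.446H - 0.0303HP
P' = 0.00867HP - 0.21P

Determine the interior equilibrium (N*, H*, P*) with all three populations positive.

From dP/dt = 0: 0.00867H* = 0.21, so H* = 24.2.
From dN/dt = 0: 1.48(1 - N*/657) = 0.0332·24.2, giving N* = 657·(1 - 0.543) = 300.
From dH/dt = 0: 0.00458·300 - 0.446 = 0.0303P*, so P* = 0.928/0.0303 = 30.6.

N* ≈ 300, H* ≈ 24.2, P* ≈ 30.6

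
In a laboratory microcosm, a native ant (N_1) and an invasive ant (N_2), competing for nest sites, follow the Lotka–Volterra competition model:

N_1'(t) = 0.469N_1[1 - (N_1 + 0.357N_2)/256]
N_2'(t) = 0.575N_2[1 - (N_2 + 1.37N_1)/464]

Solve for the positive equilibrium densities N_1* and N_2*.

Setting both brackets to zero gives the nullclines N_1 + 0.357N_2 = 256 and 1.37N_1 + N_2 = 464.
Substituting N_2 = 464 - 1.37N_1 into the first: N_1(1 - 0.357·1.37) = 256 - 0.357·464.
So N_1* = 90.4/0.511 = 177, and then N_2* = 464 - 1.37·177 = 222.

N_1* ≈ 177, N_2* ≈ 222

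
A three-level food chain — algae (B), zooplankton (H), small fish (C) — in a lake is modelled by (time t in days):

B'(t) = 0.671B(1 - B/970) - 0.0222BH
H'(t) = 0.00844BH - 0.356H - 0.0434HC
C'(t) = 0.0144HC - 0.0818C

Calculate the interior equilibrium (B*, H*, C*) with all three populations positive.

From dC/dt = 0: 0.0144H* = 0.0818, so H* = 5.68.
From dB/dt = 0: 0.671(1 - B*/970) = 0.0222·5.68, giving B* = 970·(1 - 0.188) = 788.
From dH/dt = 0: 0.00844·788 - 0.356 = 0.0434C*, so C* = 6.29/0.0434 = 145.

B* ≈ 788, H* ≈ 5.68, C* ≈ 145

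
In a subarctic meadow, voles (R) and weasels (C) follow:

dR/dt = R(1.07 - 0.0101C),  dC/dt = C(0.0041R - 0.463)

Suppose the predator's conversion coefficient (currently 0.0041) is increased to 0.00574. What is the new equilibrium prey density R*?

R* ≈ 80.7

At the interior fixed point, setting dC/dt = 0 with C > 0 fixes R* = (predator death rate)/(RC coefficient) — independent of the other coefficients.
With the change, R* = 0.463/0.00574 = 80.7; it falls from 113.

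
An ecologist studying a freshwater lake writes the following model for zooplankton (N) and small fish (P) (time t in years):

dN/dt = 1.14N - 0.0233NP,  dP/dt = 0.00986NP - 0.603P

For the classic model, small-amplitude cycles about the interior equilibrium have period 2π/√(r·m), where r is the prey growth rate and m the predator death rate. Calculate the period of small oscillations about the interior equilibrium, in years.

T ≈ 7.58 years

Here r = 1.14 and m = 0.603, so r·m = 0.687.
ω = √0.687 = 0.829 per year, hence T = 2π/ω ≈ 7.58 years.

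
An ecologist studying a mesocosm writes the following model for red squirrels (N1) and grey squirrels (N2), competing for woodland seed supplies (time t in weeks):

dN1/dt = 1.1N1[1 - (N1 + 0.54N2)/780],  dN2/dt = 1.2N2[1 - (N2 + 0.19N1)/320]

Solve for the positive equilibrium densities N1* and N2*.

Setting both brackets to zero gives the nullclines N1 + 0.54N2 = 780 and 0.19N1 + N2 = 320.
Substituting N2 = 320 - 0.19N1 into the first: N1(1 - 0.54·0.19) = 780 - 0.54·320.
So N1* = 607/0.897 = 677, and then N2* = 320 - 0.19·677 = 191.

N1* ≈ 677, N2* ≈ 191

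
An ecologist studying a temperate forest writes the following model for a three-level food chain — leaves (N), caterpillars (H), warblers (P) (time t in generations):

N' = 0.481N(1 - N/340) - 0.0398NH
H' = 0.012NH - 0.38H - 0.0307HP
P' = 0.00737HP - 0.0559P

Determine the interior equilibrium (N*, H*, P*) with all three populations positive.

N* ≈ 127, H* ≈ 7.58, P* ≈ 37.1

From dP/dt = 0: 0.00737H* = 0.0559, so H* = 7.58.
From dN/dt = 0: 0.481(1 - N*/340) = 0.0398·7.58, giving N* = 340·(1 - 0.628) = 127.
From dH/dt = 0: 0.012·127 - 0.38 = 0.0307P*, so P* = 1.14/0.0307 = 37.1.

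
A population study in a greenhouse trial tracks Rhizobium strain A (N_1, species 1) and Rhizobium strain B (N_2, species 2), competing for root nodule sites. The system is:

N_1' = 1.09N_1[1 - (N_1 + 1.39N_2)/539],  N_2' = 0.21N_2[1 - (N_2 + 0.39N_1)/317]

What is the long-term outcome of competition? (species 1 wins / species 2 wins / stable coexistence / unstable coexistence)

Compare the nullcline intercepts: K1/α12 = 539/1.39 = 388 > K2 = 317; K2/α21 = 317/0.39 = 813 > K1 = 539.
Since both inequalities hold, each species can invade when rare, so the interior equilibrium is stable.

stable coexistence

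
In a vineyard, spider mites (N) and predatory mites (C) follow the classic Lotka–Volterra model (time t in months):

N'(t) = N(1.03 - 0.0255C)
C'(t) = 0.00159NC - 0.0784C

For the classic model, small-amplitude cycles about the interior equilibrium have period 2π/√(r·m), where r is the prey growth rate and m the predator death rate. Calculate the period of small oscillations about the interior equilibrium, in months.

Here r = 1.03 and m = 0.0784, so r·m = 0.0808.
ω = √0.0808 = 0.284 per month, hence T = 2π/ω ≈ 22.1 months.

T ≈ 22.1 months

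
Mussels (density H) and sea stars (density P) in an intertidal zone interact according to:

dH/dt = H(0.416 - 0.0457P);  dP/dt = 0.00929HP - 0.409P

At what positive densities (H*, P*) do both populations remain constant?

H* ≈ 44, P* ≈ 9.1

Set dP/dt = 0 with P > 0: 0.00929H - 0.409 = 0, so H* = 0.409/0.00929 = 44.
Set dH/dt = 0 with H > 0: 0.416 - 0.0457P = 0, so P* = 0.416/0.0457 = 9.1.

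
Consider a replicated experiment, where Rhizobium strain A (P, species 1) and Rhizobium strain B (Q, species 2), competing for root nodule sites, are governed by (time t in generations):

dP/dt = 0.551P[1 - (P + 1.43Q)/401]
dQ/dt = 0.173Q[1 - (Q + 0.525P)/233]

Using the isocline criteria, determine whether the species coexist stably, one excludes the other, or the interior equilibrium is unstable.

stable coexistence

Compare the nullcline intercepts: K1/α12 = 401/1.43 = 280 > K2 = 233; K2/α21 = 233/0.525 = 444 > K1 = 401.
Since both inequalities hold, each species can invade when rare, so the interior equilibrium is stable.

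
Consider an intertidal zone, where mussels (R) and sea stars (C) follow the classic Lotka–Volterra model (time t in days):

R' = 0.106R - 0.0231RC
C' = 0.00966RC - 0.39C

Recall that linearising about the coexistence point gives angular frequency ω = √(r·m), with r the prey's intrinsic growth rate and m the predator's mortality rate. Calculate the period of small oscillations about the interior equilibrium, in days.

Here r = 0.106 and m = 0.39, so r·m = 0.0413.
ω = √0.0413 = 0.203 per day, hence T = 2π/ω ≈ 30.9 days.

T ≈ 30.9 days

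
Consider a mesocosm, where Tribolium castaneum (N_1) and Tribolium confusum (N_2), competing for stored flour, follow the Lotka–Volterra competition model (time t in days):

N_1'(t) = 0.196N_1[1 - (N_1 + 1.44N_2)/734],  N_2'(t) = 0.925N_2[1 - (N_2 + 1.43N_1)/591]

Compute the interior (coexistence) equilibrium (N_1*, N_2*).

Setting both brackets to zero gives the nullclines N_1 + 1.44N_2 = 734 and 1.43N_1 + N_2 = 591.
Substituting N_2 = 591 - 1.43N_1 into the first: N_1(1 - 1.44·1.43) = 734 - 1.44·591.
So N_1* = -117/-1.06 = 110, and then N_2* = 591 - 1.43·110 = 433.

N_1* ≈ 110, N_2* ≈ 433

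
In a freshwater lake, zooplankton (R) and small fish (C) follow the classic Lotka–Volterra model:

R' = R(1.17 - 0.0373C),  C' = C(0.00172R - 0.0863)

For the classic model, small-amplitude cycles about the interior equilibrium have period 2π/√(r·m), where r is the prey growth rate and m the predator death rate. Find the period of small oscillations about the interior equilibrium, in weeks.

Here r = 1.17 and m = 0.0863, so r·m = 0.101.
ω = √0.101 = 0.318 per week, hence T = 2π/ω ≈ 19.8 weeks.

T ≈ 19.8 weeks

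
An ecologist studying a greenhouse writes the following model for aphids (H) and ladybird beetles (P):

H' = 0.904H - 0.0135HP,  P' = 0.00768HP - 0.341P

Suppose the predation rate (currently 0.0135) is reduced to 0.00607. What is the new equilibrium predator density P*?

At the interior fixed point, setting dH/dt = 0 with H > 0 fixes P* = (prey growth rate)/(HP coefficient) — independent of the other coefficients.
With the change, P* = 0.904/0.00607 = 149; it rises from 67.

P* ≈ 149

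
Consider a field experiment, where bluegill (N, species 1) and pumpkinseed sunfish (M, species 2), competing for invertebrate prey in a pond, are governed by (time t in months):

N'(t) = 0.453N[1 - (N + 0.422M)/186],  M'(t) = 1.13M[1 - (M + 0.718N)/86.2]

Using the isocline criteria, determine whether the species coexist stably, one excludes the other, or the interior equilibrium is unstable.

species 1 excludes species 2

Compare the nullcline intercepts: K1/α12 = 186/0.422 = 441 > K2 = 86.2; K2/α21 = 86.2/0.718 = 120 < K1 = 186.
Since the inequalities point opposite ways, species 1 can invade but species 2 cannot.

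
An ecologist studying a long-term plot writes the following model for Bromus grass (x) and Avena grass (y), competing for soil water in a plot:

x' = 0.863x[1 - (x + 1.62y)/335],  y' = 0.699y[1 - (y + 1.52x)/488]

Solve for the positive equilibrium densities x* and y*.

x* ≈ 312, y* ≈ 14.5

Setting both brackets to zero gives the nullclines x + 1.62y = 335 and 1.52x + y = 488.
Substituting y = 488 - 1.52x into the first: x(1 - 1.62·1.52) = 335 - 1.62·488.
So x* = -456/-1.46 = 312, and then y* = 488 - 1.52·312 = 14.5.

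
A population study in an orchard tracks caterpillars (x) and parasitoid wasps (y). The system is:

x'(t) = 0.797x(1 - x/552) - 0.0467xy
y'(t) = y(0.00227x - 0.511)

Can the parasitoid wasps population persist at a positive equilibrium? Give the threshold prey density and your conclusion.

The predator equation gives dy/dt > 0 only when x > 0.511/0.00227 = 225.
Without the predator, x → K = 552. Since 552 > 225, the predator can invade and persist.

Threshold x = 225; K > 225, so yes, the predator persists.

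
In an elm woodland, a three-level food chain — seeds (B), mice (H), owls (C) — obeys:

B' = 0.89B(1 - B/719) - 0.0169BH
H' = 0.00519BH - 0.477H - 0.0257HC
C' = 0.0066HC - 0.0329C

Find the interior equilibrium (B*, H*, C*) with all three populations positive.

From dC/dt = 0: 0.0066H* = 0.0329, so H* = 4.98.
From dB/dt = 0: 0.89(1 - B*/719) = 0.0169·4.98, giving B* = 719·(1 - 0.0947) = 651.
From dH/dt = 0: 0.00519·651 - 0.477 = 0.0257C*, so C* = 2.9/0.0257 = 113.

B* ≈ 651, H* ≈ 4.98, C* ≈ 113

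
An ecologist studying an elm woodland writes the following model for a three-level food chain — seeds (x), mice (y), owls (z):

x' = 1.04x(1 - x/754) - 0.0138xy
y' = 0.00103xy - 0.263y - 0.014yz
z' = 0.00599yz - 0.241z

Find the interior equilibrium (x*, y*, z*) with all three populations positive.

From dz/dt = 0: 0.00599y* = 0.241, so y* = 40.2.
From dx/dt = 0: 1.04(1 - x*/754) = 0.0138·40.2, giving x* = 754·(1 - 0.534) = 351.
From dy/dt = 0: 0.00103·351 - 0.263 = 0.014z*, so z* = 0.099/0.014 = 7.07.

x* ≈ 351, y* ≈ 40.2, z* ≈ 7.07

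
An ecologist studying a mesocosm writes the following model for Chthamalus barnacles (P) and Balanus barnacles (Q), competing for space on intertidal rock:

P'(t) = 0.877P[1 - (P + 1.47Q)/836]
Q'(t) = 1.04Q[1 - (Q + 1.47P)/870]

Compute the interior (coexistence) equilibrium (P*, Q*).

P* ≈ 382, Q* ≈ 309

Setting both brackets to zero gives the nullclines P + 1.47Q = 836 and 1.47P + Q = 870.
Substituting Q = 870 - 1.47P into the first: P(1 - 1.47·1.47) = 836 - 1.47·870.
So P* = -443/-1.16 = 382, and then Q* = 870 - 1.47·382 = 309.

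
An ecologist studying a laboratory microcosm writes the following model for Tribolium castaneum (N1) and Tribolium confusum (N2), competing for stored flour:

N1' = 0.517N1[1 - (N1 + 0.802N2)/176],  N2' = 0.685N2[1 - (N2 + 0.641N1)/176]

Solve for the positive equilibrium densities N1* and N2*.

Setting both brackets to zero gives the nullclines N1 + 0.802N2 = 176 and 0.641N1 + N2 = 176.
Substituting N2 = 176 - 0.641N1 into the first: N1(1 - 0.802·0.641) = 176 - 0.802·176.
So N1* = 34.8/0.486 = 71.7, and then N2* = 176 - 0.641·71.7 = 130.

N1* ≈ 71.7, N2* ≈ 130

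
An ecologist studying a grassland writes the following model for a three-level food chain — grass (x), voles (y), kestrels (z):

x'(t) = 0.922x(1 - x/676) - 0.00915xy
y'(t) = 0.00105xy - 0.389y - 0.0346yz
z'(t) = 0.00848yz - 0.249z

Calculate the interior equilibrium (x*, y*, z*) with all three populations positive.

x* ≈ 479, y* ≈ 29.4, z* ≈ 3.29

From dz/dt = 0: 0.00848y* = 0.249, so y* = 29.4.
From dx/dt = 0: 0.922(1 - x*/676) = 0.00915·29.4, giving x* = 676·(1 - 0.291) = 479.
From dy/dt = 0: 0.00105·479 - 0.389 = 0.0346z*, so z* = 0.114/0.0346 = 3.29.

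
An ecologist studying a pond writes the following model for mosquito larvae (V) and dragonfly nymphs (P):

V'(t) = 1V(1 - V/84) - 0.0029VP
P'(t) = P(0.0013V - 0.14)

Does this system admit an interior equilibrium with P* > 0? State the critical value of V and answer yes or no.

The predator equation gives dP/dt > 0 only when V > 0.14/0.0013 = 108.
Without the predator, V → K = 84. Since 84 < 108, the predator cannot invade.

Threshold V = 108; K < 108, so no, the predator goes extinct.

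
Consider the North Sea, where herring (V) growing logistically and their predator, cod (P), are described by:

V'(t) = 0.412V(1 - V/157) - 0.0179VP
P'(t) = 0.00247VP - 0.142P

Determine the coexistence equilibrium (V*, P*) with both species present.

From dP/dt = 0 with P > 0: 0.00247V* = 0.142, so V* = 57.5.
Substitute into dV/dt = 0: 0.412(1 - 57.5/157) = 0.0179P*.
The bracket is 0.634, giving P* = 0.261/0.0179 = 14.6.

V* ≈ 57.5, P* ≈ 14.6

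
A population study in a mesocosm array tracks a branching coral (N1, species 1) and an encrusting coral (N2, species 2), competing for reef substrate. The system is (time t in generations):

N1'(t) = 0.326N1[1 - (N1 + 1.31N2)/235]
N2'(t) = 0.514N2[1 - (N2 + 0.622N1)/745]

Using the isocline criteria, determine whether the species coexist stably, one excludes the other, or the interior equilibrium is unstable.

Compare the nullcline intercepts: K1/α12 = 235/1.31 = 179 < K2 = 745; K2/α21 = 745/0.622 = 1200 > K1 = 235.
Since the inequalities point opposite ways, species 2 can invade but species 1 cannot.

species 2 excludes species 1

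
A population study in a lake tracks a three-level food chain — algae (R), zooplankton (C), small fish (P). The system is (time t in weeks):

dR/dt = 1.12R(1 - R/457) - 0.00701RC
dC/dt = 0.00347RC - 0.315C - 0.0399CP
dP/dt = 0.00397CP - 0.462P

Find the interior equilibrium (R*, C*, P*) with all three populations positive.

From dP/dt = 0: 0.00397C* = 0.462, so C* = 116.
From dR/dt = 0: 1.12(1 - R*/457) = 0.00701·116, giving R* = 457·(1 - 0.728) = 124.
From dC/dt = 0: 0.00347·124 - 0.315 = 0.0399P*, so P* = 0.116/0.0399 = 2.9.

R* ≈ 124, C* ≈ 116, P* ≈ 2.9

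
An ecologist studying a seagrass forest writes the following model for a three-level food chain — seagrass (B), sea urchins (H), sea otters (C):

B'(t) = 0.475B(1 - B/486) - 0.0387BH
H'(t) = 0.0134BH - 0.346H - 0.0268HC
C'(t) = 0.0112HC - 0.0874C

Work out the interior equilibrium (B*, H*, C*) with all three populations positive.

From dC/dt = 0: 0.0112H* = 0.0874, so H* = 7.8.
From dB/dt = 0: 0.475(1 - B*/486) = 0.0387·7.8, giving B* = 486·(1 - 0.636) = 177.
From dH/dt = 0: 0.0134·177 - 0.346 = 0.0268C*, so C* = 2.03/0.0268 = 75.6.

B* ≈ 177, H* ≈ 7.8, C* ≈ 75.6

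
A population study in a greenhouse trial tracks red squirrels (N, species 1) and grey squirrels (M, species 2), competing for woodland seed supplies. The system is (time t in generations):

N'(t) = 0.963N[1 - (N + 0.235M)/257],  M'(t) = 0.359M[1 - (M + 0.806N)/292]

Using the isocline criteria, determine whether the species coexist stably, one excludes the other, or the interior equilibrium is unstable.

stable coexistence

Compare the nullcline intercepts: K1/α12 = 257/0.235 = 1090 > K2 = 292; K2/α21 = 292/0.806 = 362 > K1 = 257.
Since both inequalities hold, each species can invade when rare, so the interior equilibrium is stable.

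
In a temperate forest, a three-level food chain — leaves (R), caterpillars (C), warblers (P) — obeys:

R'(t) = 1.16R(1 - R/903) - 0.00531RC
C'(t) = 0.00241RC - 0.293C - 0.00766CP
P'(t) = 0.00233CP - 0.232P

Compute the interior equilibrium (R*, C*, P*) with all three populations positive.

From dP/dt = 0: 0.00233C* = 0.232, so C* = 99.6.
From dR/dt = 0: 1.16(1 - R*/903) = 0.00531·99.6, giving R* = 903·(1 - 0.456) = 491.
From dC/dt = 0: 0.00241·491 - 0.293 = 0.00766P*, so P* = 0.891/0.00766 = 116.

R* ≈ 491, C* ≈ 99.6, P* ≈ 116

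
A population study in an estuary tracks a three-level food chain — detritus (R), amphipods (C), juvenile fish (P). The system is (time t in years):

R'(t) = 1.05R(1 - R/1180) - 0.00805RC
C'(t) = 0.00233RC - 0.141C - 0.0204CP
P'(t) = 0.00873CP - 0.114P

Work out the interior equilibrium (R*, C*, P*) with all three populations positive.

From dP/dt = 0: 0.00873C* = 0.114, so C* = 13.1.
From dR/dt = 0: 1.05(1 - R*/1180) = 0.00805·13.1, giving R* = 1180·(1 - 0.1) = 1060.
From dC/dt = 0: 0.00233·1060 - 0.141 = 0.0204P*, so P* = 2.33/0.0204 = 114.

R* ≈ 1060, C* ≈ 13.1, P* ≈ 114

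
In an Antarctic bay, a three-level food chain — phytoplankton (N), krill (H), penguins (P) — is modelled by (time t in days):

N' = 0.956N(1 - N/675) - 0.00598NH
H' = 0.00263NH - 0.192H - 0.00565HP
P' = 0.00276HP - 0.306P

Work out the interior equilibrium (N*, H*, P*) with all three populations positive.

From dP/dt = 0: 0.00276H* = 0.306, so H* = 111.
From dN/dt = 0: 0.956(1 - N*/675) = 0.00598·111, giving N* = 675·(1 - 0.694) = 207.
From dH/dt = 0: 0.00263·207 - 0.192 = 0.00565P*, so P* = 0.352/0.00565 = 62.3.

N* ≈ 207, H* ≈ 111, P* ≈ 62.3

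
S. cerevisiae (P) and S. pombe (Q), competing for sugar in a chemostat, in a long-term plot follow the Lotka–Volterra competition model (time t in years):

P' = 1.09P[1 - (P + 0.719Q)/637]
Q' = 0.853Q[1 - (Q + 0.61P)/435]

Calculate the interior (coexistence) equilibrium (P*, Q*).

Setting both brackets to zero gives the nullclines P + 0.719Q = 637 and 0.61P + Q = 435.
Substituting Q = 435 - 0.61P into the first: P(1 - 0.719·0.61) = 637 - 0.719·435.
So P* = 324/0.561 = 578, and then Q* = 435 - 0.61·578 = 82.7.

P* ≈ 578, Q* ≈ 82.7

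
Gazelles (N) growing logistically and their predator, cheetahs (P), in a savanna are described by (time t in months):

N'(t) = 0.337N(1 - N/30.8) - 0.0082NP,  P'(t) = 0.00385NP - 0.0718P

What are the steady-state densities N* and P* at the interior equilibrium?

From dP/dt = 0 with P > 0: 0.00385N* = 0.0718, so N* = 18.6.
Substitute into dN/dt = 0: 0.337(1 - 18.6/30.8) = 0.0082P*.
The bracket is 0.395, giving P* = 0.133/0.0082 = 16.2.

N* ≈ 18.6, P* ≈ 16.2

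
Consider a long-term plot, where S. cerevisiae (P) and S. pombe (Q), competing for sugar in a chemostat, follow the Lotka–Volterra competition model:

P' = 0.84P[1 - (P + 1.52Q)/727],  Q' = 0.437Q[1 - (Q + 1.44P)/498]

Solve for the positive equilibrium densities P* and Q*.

Setting both brackets to zero gives the nullclines P + 1.52Q = 727 and 1.44P + Q = 498.
Substituting Q = 498 - 1.44P into the first: P(1 - 1.52·1.44) = 727 - 1.52·498.
So P* = -30/-1.19 = 25.2, and then Q* = 498 - 1.44·25.2 = 462.

P* ≈ 25.2, Q* ≈ 462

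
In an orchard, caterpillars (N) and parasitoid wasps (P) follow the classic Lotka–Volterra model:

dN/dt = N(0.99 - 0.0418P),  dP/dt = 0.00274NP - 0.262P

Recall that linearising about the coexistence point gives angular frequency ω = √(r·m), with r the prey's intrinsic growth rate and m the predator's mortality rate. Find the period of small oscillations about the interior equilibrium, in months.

Here r = 0.99 and m = 0.262, so r·m = 0.259.
ω = √0.259 = 0.509 per month, hence T = 2π/ω ≈ 12.3 months.

T ≈ 12.3 months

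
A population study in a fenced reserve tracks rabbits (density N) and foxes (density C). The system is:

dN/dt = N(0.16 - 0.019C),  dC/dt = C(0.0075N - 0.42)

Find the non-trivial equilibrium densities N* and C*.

N* ≈ 56, C* ≈ 8.42

Set dC/dt = 0 with C > 0: 0.0075N - 0.42 = 0, so N* = 0.42/0.0075 = 56.
Set dN/dt = 0 with N > 0: 0.16 - 0.019C = 0, so C* = 0.16/0.019 = 8.42.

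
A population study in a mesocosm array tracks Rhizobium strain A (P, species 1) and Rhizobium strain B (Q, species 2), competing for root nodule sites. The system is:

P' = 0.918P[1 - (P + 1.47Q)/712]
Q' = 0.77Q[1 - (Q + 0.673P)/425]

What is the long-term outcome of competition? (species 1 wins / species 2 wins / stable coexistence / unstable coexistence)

Compare the nullcline intercepts: K1/α12 = 712/1.47 = 484 > K2 = 425; K2/α21 = 425/0.673 = 632 < K1 = 712.
Since the inequalities point opposite ways, species 1 can invade but species 2 cannot.

species 1 excludes species 2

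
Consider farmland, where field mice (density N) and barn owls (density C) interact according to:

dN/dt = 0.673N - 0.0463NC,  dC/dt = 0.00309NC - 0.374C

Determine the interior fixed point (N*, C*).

N* ≈ 121, C* ≈ 14.5

Set dC/dt = 0 with C > 0: 0.00309N - 0.374 = 0, so N* = 0.374/0.00309 = 121.
Set dN/dt = 0 with N > 0: 0.673 - 0.0463C = 0, so C* = 0.673/0.0463 = 14.5.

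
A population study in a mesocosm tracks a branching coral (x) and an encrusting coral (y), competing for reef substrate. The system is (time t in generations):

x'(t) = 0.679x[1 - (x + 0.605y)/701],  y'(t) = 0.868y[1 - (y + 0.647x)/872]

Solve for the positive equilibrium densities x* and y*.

Setting both brackets to zero gives the nullclines x + 0.605y = 701 and 0.647x + y = 872.
Substituting y = 872 - 0.647x into the first: x(1 - 0.605·0.647) = 701 - 0.605·872.
So x* = 173/0.609 = 285, and then y* = 872 - 0.647·285 = 688.

x* ≈ 285, y* ≈ 688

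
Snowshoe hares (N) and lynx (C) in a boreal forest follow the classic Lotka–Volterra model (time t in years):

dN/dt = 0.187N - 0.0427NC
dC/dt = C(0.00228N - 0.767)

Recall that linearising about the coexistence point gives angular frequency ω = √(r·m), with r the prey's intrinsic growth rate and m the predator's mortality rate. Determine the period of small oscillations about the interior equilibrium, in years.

Here r = 0.187 and m = 0.767, so r·m = 0.143.
ω = √0.143 = 0.379 per year, hence T = 2π/ω ≈ 16.6 years.

T ≈ 16.6 years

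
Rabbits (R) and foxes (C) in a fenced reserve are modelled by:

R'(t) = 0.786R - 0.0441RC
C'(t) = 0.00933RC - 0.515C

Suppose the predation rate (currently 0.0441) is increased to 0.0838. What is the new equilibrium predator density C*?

C* ≈ 9.38

At the interior fixed point, setting dR/dt = 0 with R > 0 fixes C* = (prey growth rate)/(RC coefficient) — independent of the other coefficients.
With the change, C* = 0.786/0.0838 = 9.38; it falls from 17.8.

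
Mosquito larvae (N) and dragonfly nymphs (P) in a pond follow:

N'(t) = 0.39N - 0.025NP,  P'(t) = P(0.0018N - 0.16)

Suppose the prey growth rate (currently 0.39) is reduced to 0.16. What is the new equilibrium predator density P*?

At the interior fixed point, setting dN/dt = 0 with N > 0 fixes P* = (prey growth rate)/(NP coefficient) — independent of the other coefficients.
With the change, P* = 0.16/0.025 = 6.4; it falls from 15.6.

P* ≈ 6.4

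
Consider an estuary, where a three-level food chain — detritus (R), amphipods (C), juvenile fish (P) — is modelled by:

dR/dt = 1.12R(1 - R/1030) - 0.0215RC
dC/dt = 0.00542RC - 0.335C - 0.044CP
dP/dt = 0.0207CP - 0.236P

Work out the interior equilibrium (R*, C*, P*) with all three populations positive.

R* ≈ 805, C* ≈ 11.4, P* ≈ 91.5

From dP/dt = 0: 0.0207C* = 0.236, so C* = 11.4.
From dR/dt = 0: 1.12(1 - R*/1030) = 0.0215·11.4, giving R* = 1030·(1 - 0.219) = 805.
From dC/dt = 0: 0.00542·805 - 0.335 = 0.044P*, so P* = 4.03/0.044 = 91.5.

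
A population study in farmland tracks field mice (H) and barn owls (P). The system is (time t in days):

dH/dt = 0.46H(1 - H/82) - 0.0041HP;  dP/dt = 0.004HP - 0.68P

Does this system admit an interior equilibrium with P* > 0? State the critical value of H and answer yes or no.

Threshold H = 170; K < 170, so no, the predator goes extinct.

The predator equation gives dP/dt > 0 only when H > 0.68/0.004 = 170.
Without the predator, H → K = 82. Since 82 < 170, the predator cannot invade.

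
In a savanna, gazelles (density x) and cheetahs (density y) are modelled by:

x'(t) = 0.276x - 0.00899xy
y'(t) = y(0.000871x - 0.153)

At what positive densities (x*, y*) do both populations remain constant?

x* ≈ 176, y* ≈ 30.7

Set dy/dt = 0 with y > 0: 0.000871x - 0.153 = 0, so x* = 0.153/0.000871 = 176.
Set dx/dt = 0 with x > 0: 0.276 - 0.00899y = 0, so y* = 0.276/0.00899 = 30.7.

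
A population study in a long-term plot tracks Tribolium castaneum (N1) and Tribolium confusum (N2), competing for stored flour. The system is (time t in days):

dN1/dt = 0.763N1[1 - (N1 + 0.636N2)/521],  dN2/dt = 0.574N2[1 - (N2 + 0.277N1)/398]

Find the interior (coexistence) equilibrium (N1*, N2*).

Setting both brackets to zero gives the nullclines N1 + 0.636N2 = 521 and 0.277N1 + N2 = 398.
Substituting N2 = 398 - 0.277N1 into the first: N1(1 - 0.636·0.277) = 521 - 0.636·398.
So N1* = 268/0.824 = 325, and then N2* = 398 - 0.277·325 = 308.

N1* ≈ 325, N2* ≈ 308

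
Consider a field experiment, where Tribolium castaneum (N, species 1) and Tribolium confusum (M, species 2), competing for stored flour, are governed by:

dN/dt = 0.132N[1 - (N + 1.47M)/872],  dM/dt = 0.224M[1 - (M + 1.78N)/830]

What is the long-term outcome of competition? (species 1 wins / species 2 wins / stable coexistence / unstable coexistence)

unstable coexistence (outcome depends on initial conditions)

Compare the nullcline intercepts: K1/α12 = 872/1.47 = 593 < K2 = 830; K2/α21 = 830/1.78 = 466 < K1 = 872.
Since both are reversed, neither can invade when rare; the interior point is a saddle.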